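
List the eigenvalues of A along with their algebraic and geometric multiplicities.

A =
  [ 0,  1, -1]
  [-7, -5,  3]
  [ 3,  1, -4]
λ = -3: alg = 3, geom = 1

Step 1 — factor the characteristic polynomial to read off the algebraic multiplicities:
  χ_A(x) = (x + 3)^3

Step 2 — compute geometric multiplicities via the rank-nullity identity g(λ) = n − rank(A − λI):
  rank(A − (-3)·I) = 2, so dim ker(A − (-3)·I) = n − 2 = 1

Summary:
  λ = -3: algebraic multiplicity = 3, geometric multiplicity = 1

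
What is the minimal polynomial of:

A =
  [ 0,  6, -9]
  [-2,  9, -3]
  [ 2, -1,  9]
x^3 - 18*x^2 + 108*x - 216

The characteristic polynomial is χ_A(x) = (x - 6)^3, so the eigenvalues are known. The minimal polynomial is
  m_A(x) = Π_λ (x − λ)^{k_λ}
where k_λ is the size of the *largest* Jordan block for λ (equivalently, the smallest k with (A − λI)^k v = 0 for every generalised eigenvector v of λ).

  λ = 6: largest Jordan block has size 3, contributing (x − 6)^3

So m_A(x) = (x - 6)^3 = x^3 - 18*x^2 + 108*x - 216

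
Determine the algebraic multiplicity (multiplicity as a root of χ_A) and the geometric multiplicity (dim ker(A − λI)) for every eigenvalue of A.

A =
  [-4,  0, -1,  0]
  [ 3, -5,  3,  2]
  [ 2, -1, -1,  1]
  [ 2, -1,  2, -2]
λ = -3: alg = 4, geom = 2

Step 1 — factor the characteristic polynomial to read off the algebraic multiplicities:
  χ_A(x) = (x + 3)^4

Step 2 — compute geometric multiplicities via the rank-nullity identity g(λ) = n − rank(A − λI):
  rank(A − (-3)·I) = 2, so dim ker(A − (-3)·I) = n − 2 = 2

Summary:
  λ = -3: algebraic multiplicity = 4, geometric multiplicity = 2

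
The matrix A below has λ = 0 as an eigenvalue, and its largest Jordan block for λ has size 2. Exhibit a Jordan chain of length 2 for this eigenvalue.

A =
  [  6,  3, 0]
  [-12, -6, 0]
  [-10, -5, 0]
A Jordan chain for λ = 0 of length 2:
v_1 = (6, -12, -10)ᵀ
v_2 = (1, 0, 0)ᵀ

Let N = A − (0)·I. We want v_2 with N^2 v_2 = 0 but N^1 v_2 ≠ 0; then v_{j-1} := N · v_j for j = 2, …, 2.

Pick v_2 = (1, 0, 0)ᵀ.
Then v_1 = N · v_2 = (6, -12, -10)ᵀ.

Sanity check: (A − (0)·I) v_1 = (0, 0, 0)ᵀ = 0. ✓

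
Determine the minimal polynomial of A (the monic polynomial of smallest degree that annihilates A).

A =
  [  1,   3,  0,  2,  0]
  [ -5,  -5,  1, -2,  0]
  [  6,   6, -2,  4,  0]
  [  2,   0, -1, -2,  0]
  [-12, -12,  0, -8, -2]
x^3 + 6*x^2 + 12*x + 8

The characteristic polynomial is χ_A(x) = (x + 2)^5, so the eigenvalues are known. The minimal polynomial is
  m_A(x) = Π_λ (x − λ)^{k_λ}
where k_λ is the size of the *largest* Jordan block for λ (equivalently, the smallest k with (A − λI)^k v = 0 for every generalised eigenvector v of λ).

  λ = -2: largest Jordan block has size 3, contributing (x + 2)^3

So m_A(x) = (x + 2)^3 = x^3 + 6*x^2 + 12*x + 8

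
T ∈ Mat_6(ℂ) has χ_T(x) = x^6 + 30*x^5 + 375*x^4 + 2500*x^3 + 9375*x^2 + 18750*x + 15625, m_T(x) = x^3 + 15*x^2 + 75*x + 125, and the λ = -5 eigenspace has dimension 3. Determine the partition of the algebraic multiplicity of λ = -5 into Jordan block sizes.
Block sizes for λ = -5: [3, 2, 1]

Step 1 — from the characteristic polynomial, algebraic multiplicity of λ = -5 is 6. From dim ker(T − (-5)·I) = 3, there are exactly 3 Jordan blocks for λ = -5.
Step 2 — from the minimal polynomial, the factor (x + 5)^3 tells us the largest block for λ = -5 has size 3.
Step 3 — with total size 6, 3 blocks, and largest block 3, the block sizes (in nonincreasing order) are [3, 2, 1].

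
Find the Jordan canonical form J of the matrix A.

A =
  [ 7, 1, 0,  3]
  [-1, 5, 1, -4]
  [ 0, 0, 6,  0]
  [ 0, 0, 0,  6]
J_3(6) ⊕ J_1(6)

The characteristic polynomial is
  det(x·I − A) = x^4 - 24*x^3 + 216*x^2 - 864*x + 1296 = (x - 6)^4

Eigenvalues and multiplicities (the geometric multiplicity of λ is n − rank(A − λI), which equals the number of Jordan blocks for λ):
  λ = 6: algebraic multiplicity = 4, geometric multiplicity = 2

Determining the block sizes for each eigenvalue:
  λ = 6: with am = 4 and gm = 2, the partition is not yet determined (e.g. several partitions of 4 into 2 parts exist). Let N = A − (6)·I. Computing rank(N^1) = 2, rank(N^2) = 1, rank(N^3) = 0; the number of blocks of size ≥ j is rank(N^{j−1}) − rank(N^j), giving [2, 1, 1]. So we have 1 block(s) of size 3, 1 block(s) of size 1 → block sizes [3, 1]

Assembling the blocks gives a Jordan form
J =
  [6, 1, 0, 0]
  [0, 6, 1, 0]
  [0, 0, 6, 0]
  [0, 0, 0, 6]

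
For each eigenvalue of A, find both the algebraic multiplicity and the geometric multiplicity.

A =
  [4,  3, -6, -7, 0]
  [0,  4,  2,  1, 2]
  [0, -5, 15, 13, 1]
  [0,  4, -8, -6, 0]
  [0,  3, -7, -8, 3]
λ = 4: alg = 5, geom = 2

Step 1 — factor the characteristic polynomial to read off the algebraic multiplicities:
  χ_A(x) = (x - 4)^5

Step 2 — compute geometric multiplicities via the rank-nullity identity g(λ) = n − rank(A − λI):
  rank(A − (4)·I) = 3, so dim ker(A − (4)·I) = n − 3 = 2

Summary:
  λ = 4: algebraic multiplicity = 5, geometric multiplicity = 2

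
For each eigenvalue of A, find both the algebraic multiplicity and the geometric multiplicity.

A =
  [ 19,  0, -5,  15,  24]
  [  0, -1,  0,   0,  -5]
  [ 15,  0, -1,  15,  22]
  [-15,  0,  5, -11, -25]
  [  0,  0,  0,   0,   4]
λ = -1: alg = 2, geom = 2; λ = 4: alg = 3, geom = 2

Step 1 — factor the characteristic polynomial to read off the algebraic multiplicities:
  χ_A(x) = (x - 4)^3*(x + 1)^2

Step 2 — compute geometric multiplicities via the rank-nullity identity g(λ) = n − rank(A − λI):
  rank(A − (-1)·I) = 3, so dim ker(A − (-1)·I) = n − 3 = 2
  rank(A − (4)·I) = 3, so dim ker(A − (4)·I) = n − 3 = 2

Summary:
  λ = -1: algebraic multiplicity = 2, geometric multiplicity = 2
  λ = 4: algebraic multiplicity = 3, geometric multiplicity = 2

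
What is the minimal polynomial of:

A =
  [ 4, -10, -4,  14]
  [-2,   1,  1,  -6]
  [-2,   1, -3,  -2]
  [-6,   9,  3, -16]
x^3 + 10*x^2 + 32*x + 32

The characteristic polynomial is χ_A(x) = (x + 2)*(x + 4)^3, so the eigenvalues are known. The minimal polynomial is
  m_A(x) = Π_λ (x − λ)^{k_λ}
where k_λ is the size of the *largest* Jordan block for λ (equivalently, the smallest k with (A − λI)^k v = 0 for every generalised eigenvector v of λ).

  λ = -4: largest Jordan block has size 2, contributing (x + 4)^2
  λ = -2: largest Jordan block has size 1, contributing (x + 2)

So m_A(x) = (x + 2)*(x + 4)^2 = x^3 + 10*x^2 + 32*x + 32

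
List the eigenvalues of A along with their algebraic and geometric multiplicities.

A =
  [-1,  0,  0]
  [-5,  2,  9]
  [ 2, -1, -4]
λ = -1: alg = 3, geom = 1

Step 1 — factor the characteristic polynomial to read off the algebraic multiplicities:
  χ_A(x) = (x + 1)^3

Step 2 — compute geometric multiplicities via the rank-nullity identity g(λ) = n − rank(A − λI):
  rank(A − (-1)·I) = 2, so dim ker(A − (-1)·I) = n − 2 = 1

Summary:
  λ = -1: algebraic multiplicity = 3, geometric multiplicity = 1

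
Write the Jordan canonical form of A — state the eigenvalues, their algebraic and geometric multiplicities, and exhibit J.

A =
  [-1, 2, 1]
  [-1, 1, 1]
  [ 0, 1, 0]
J_3(0)

The characteristic polynomial is
  det(x·I − A) = x^3

Eigenvalues and multiplicities (the geometric multiplicity of λ is n − rank(A − λI), which equals the number of Jordan blocks for λ):
  λ = 0: algebraic multiplicity = 3, geometric multiplicity = 1

Determining the block sizes for each eigenvalue:
  λ = 0: one block (gm = 1), so the single block has size am = 3 → block sizes [3]

Assembling the blocks gives a Jordan form
J =
  [0, 1, 0]
  [0, 0, 1]
  [0, 0, 0]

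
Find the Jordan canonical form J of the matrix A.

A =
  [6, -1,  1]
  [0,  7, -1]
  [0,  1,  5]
J_2(6) ⊕ J_1(6)

The characteristic polynomial is
  det(x·I − A) = x^3 - 18*x^2 + 108*x - 216 = (x - 6)^3

Eigenvalues and multiplicities (the geometric multiplicity of λ is n − rank(A − λI), which equals the number of Jordan blocks for λ):
  λ = 6: algebraic multiplicity = 3, geometric multiplicity = 2

Determining the block sizes for each eigenvalue:
  λ = 6: 2 blocks summing to 3 forces exactly one block of size 2 and the rest size 1 → block sizes [2, 1]

Assembling the blocks gives a Jordan form
J =
  [6, 1, 0]
  [0, 6, 0]
  [0, 0, 6]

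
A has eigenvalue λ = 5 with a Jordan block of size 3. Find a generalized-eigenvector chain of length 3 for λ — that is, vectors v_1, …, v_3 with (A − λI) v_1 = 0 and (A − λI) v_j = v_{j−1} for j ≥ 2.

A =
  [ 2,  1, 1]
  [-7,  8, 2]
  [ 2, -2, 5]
A Jordan chain for λ = 5 of length 3:
v_1 = (4, 4, 8)ᵀ
v_2 = (-3, -7, 2)ᵀ
v_3 = (1, 0, 0)ᵀ

Let N = A − (5)·I. We want v_3 with N^3 v_3 = 0 but N^2 v_3 ≠ 0; then v_{j-1} := N · v_j for j = 3, …, 2.

Pick v_3 = (1, 0, 0)ᵀ.
Then v_2 = N · v_3 = (-3, -7, 2)ᵀ.
Then v_1 = N · v_2 = (4, 4, 8)ᵀ.

Sanity check: (A − (5)·I) v_1 = (0, 0, 0)ᵀ = 0. ✓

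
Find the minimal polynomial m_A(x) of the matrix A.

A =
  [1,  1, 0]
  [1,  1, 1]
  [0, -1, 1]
x^3 - 3*x^2 + 3*x - 1

The characteristic polynomial is χ_A(x) = (x - 1)^3, so the eigenvalues are known. The minimal polynomial is
  m_A(x) = Π_λ (x − λ)^{k_λ}
where k_λ is the size of the *largest* Jordan block for λ (equivalently, the smallest k with (A − λI)^k v = 0 for every generalised eigenvector v of λ).

  λ = 1: largest Jordan block has size 3, contributing (x − 1)^3

So m_A(x) = (x - 1)^3 = x^3 - 3*x^2 + 3*x - 1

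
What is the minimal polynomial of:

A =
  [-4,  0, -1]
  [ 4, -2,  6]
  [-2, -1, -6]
x^3 + 12*x^2 + 48*x + 64

The characteristic polynomial is χ_A(x) = (x + 4)^3, so the eigenvalues are known. The minimal polynomial is
  m_A(x) = Π_λ (x − λ)^{k_λ}
where k_λ is the size of the *largest* Jordan block for λ (equivalently, the smallest k with (A − λI)^k v = 0 for every generalised eigenvector v of λ).

  λ = -4: largest Jordan block has size 3, contributing (x + 4)^3

So m_A(x) = (x + 4)^3 = x^3 + 12*x^2 + 48*x + 64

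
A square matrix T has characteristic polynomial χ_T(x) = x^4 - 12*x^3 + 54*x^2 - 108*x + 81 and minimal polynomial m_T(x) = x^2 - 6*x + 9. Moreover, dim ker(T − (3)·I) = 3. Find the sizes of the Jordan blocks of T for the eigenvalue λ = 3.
Block sizes for λ = 3: [2, 1, 1]

Step 1 — from the characteristic polynomial, algebraic multiplicity of λ = 3 is 4. From dim ker(T − (3)·I) = 3, there are exactly 3 Jordan blocks for λ = 3.
Step 2 — from the minimal polynomial, the factor (x − 3)^2 tells us the largest block for λ = 3 has size 2.
Step 3 — with total size 4, 3 blocks, and largest block 2, the block sizes (in nonincreasing order) are [2, 1, 1].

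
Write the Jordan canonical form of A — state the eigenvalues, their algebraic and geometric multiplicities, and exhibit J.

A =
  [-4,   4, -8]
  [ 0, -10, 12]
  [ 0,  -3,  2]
J_2(-4) ⊕ J_1(-4)

The characteristic polynomial is
  det(x·I − A) = x^3 + 12*x^2 + 48*x + 64 = (x + 4)^3

Eigenvalues and multiplicities (the geometric multiplicity of λ is n − rank(A − λI), which equals the number of Jordan blocks for λ):
  λ = -4: algebraic multiplicity = 3, geometric multiplicity = 2

Determining the block sizes for each eigenvalue:
  λ = -4: 2 blocks summing to 3 forces exactly one block of size 2 and the rest size 1 → block sizes [2, 1]

Assembling the blocks gives a Jordan form
J =
  [-4,  1,  0]
  [ 0, -4,  0]
  [ 0,  0, -4]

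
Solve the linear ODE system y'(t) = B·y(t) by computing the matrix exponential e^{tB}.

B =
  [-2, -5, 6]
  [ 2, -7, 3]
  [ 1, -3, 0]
e^{tB} =
  [-3*t^2*exp(-3*t)/2 + t*exp(-3*t) + exp(-3*t), -3*t^2*exp(-3*t)/2 - 5*t*exp(-3*t), 9*t^2*exp(-3*t)/2 + 6*t*exp(-3*t)]
  [-3*t^2*exp(-3*t)/2 + 2*t*exp(-3*t), -3*t^2*exp(-3*t)/2 - 4*t*exp(-3*t) + exp(-3*t), 9*t^2*exp(-3*t)/2 + 3*t*exp(-3*t)]
  [-t^2*exp(-3*t) + t*exp(-3*t), -t^2*exp(-3*t) - 3*t*exp(-3*t), 3*t^2*exp(-3*t) + 3*t*exp(-3*t) + exp(-3*t)]

Strategy: write B = P · J · P⁻¹ where J is a Jordan canonical form, so e^{tB} = P · e^{tJ} · P⁻¹, and e^{tJ} can be computed block-by-block.

B has Jordan form
J =
  [-3,  1,  0]
  [ 0, -3,  1]
  [ 0,  0, -3]
(up to reordering of blocks).

Per-block formulas:
  For a 3×3 Jordan block J_3(-3): exp(t · J_3(-3)) = e^(-3t)·(I + t·N + (t^2/2)·N^2), where N is the 3×3 nilpotent shift.

After assembling e^{tJ} and conjugating by P, we get:

e^{tB} =
  [-3*t^2*exp(-3*t)/2 + t*exp(-3*t) + exp(-3*t), -3*t^2*exp(-3*t)/2 - 5*t*exp(-3*t), 9*t^2*exp(-3*t)/2 + 6*t*exp(-3*t)]
  [-3*t^2*exp(-3*t)/2 + 2*t*exp(-3*t), -3*t^2*exp(-3*t)/2 - 4*t*exp(-3*t) + exp(-3*t), 9*t^2*exp(-3*t)/2 + 3*t*exp(-3*t)]
  [-t^2*exp(-3*t) + t*exp(-3*t), -t^2*exp(-3*t) - 3*t*exp(-3*t), 3*t^2*exp(-3*t) + 3*t*exp(-3*t) + exp(-3*t)]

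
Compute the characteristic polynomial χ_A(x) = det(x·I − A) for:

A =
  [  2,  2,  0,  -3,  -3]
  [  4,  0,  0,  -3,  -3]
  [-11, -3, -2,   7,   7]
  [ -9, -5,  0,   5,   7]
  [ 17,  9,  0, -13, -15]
x^5 + 10*x^4 + 40*x^3 + 80*x^2 + 80*x + 32

Expanding det(x·I − A) (e.g. by cofactor expansion or by noting that A is similar to its Jordan form J, which has the same characteristic polynomial as A) gives
  χ_A(x) = x^5 + 10*x^4 + 40*x^3 + 80*x^2 + 80*x + 32
which factors as (x + 2)^5. The eigenvalues (with algebraic multiplicities) are λ = -2 with multiplicity 5.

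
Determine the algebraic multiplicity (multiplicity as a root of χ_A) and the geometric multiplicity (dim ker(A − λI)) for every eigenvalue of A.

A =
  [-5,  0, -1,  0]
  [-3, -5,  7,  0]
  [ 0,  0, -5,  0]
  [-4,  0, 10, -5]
λ = -5: alg = 4, geom = 2

Step 1 — factor the characteristic polynomial to read off the algebraic multiplicities:
  χ_A(x) = (x + 5)^4

Step 2 — compute geometric multiplicities via the rank-nullity identity g(λ) = n − rank(A − λI):
  rank(A − (-5)·I) = 2, so dim ker(A − (-5)·I) = n − 2 = 2

Summary:
  λ = -5: algebraic multiplicity = 4, geometric multiplicity = 2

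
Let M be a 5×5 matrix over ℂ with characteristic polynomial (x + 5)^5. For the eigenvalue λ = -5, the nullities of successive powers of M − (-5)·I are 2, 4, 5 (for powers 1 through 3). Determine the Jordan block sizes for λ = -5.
Block sizes for λ = -5: [3, 2]

From the dimensions of kernels of powers, the number of Jordan blocks of size at least j is d_j − d_{j−1} where d_j = dim ker(N^j) (with d_0 = 0). Computing the differences gives [2, 2, 1].
The number of blocks of size exactly k is (#blocks of size ≥ k) − (#blocks of size ≥ k + 1), so the partition is: 1 block(s) of size 2, 1 block(s) of size 3.
In nonincreasing order the block sizes are [3, 2].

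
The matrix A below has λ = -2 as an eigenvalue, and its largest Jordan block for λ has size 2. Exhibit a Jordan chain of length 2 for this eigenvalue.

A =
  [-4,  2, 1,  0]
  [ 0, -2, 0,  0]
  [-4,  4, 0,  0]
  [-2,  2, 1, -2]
A Jordan chain for λ = -2 of length 2:
v_1 = (-2, 0, -4, -2)ᵀ
v_2 = (1, 0, 0, 0)ᵀ

Let N = A − (-2)·I. We want v_2 with N^2 v_2 = 0 but N^1 v_2 ≠ 0; then v_{j-1} := N · v_j for j = 2, …, 2.

Pick v_2 = (1, 0, 0, 0)ᵀ.
Then v_1 = N · v_2 = (-2, 0, -4, -2)ᵀ.

Sanity check: (A − (-2)·I) v_1 = (0, 0, 0, 0)ᵀ = 0. ✓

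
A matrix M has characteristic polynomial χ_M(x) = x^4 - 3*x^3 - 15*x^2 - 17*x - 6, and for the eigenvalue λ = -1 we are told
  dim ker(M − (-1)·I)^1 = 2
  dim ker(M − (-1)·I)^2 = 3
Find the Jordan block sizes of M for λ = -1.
Block sizes for λ = -1: [2, 1]

From the dimensions of kernels of powers, the number of Jordan blocks of size at least j is d_j − d_{j−1} where d_j = dim ker(N^j) (with d_0 = 0). Computing the differences gives [2, 1].
The number of blocks of size exactly k is (#blocks of size ≥ k) − (#blocks of size ≥ k + 1), so the partition is: 1 block(s) of size 1, 1 block(s) of size 2.
In nonincreasing order the block sizes are [2, 1].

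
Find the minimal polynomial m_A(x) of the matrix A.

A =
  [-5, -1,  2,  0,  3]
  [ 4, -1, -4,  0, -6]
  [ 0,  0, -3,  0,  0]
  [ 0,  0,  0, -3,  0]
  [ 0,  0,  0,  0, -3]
x^2 + 6*x + 9

The characteristic polynomial is χ_A(x) = (x + 3)^5, so the eigenvalues are known. The minimal polynomial is
  m_A(x) = Π_λ (x − λ)^{k_λ}
where k_λ is the size of the *largest* Jordan block for λ (equivalently, the smallest k with (A − λI)^k v = 0 for every generalised eigenvector v of λ).

  λ = -3: largest Jordan block has size 2, contributing (x + 3)^2

So m_A(x) = (x + 3)^2 = x^2 + 6*x + 9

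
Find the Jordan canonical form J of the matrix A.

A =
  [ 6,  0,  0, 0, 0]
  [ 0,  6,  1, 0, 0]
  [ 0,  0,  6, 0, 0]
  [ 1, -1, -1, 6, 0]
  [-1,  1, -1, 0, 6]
J_3(6) ⊕ J_1(6) ⊕ J_1(6)

The characteristic polynomial is
  det(x·I − A) = x^5 - 30*x^4 + 360*x^3 - 2160*x^2 + 6480*x - 7776 = (x - 6)^5

Eigenvalues and multiplicities (the geometric multiplicity of λ is n − rank(A − λI), which equals the number of Jordan blocks for λ):
  λ = 6: algebraic multiplicity = 5, geometric multiplicity = 3

Determining the block sizes for each eigenvalue:
  λ = 6: with am = 5 and gm = 3, the partition is not yet determined (e.g. several partitions of 5 into 3 parts exist). Let N = A − (6)·I. Computing rank(N^1) = 2, rank(N^2) = 1, rank(N^3) = 0; the number of blocks of size ≥ j is rank(N^{j−1}) − rank(N^j), giving [3, 1, 1]. So we have 1 block(s) of size 3, 2 block(s) of size 1 → block sizes [3, 1, 1]

Assembling the blocks gives a Jordan form
J =
  [6, 1, 0, 0, 0]
  [0, 6, 1, 0, 0]
  [0, 0, 6, 0, 0]
  [0, 0, 0, 6, 0]
  [0, 0, 0, 0, 6]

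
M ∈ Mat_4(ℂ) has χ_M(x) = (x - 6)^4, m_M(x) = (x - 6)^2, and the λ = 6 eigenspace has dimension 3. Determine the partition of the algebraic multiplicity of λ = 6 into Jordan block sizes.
Block sizes for λ = 6: [2, 1, 1]

Step 1 — from the characteristic polynomial, algebraic multiplicity of λ = 6 is 4. From dim ker(M − (6)·I) = 3, there are exactly 3 Jordan blocks for λ = 6.
Step 2 — from the minimal polynomial, the factor (x − 6)^2 tells us the largest block for λ = 6 has size 2.
Step 3 — with total size 4, 3 blocks, and largest block 2, the block sizes (in nonincreasing order) are [2, 1, 1].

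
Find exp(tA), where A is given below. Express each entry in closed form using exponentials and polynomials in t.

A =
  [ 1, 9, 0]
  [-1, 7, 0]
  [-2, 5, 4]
e^{tA} =
  [-3*t*exp(4*t) + exp(4*t), 9*t*exp(4*t), 0]
  [-t*exp(4*t), 3*t*exp(4*t) + exp(4*t), 0]
  [t^2*exp(4*t)/2 - 2*t*exp(4*t), -3*t^2*exp(4*t)/2 + 5*t*exp(4*t), exp(4*t)]

Strategy: write A = P · J · P⁻¹ where J is a Jordan canonical form, so e^{tA} = P · e^{tJ} · P⁻¹, and e^{tJ} can be computed block-by-block.

A has Jordan form
J =
  [4, 1, 0]
  [0, 4, 1]
  [0, 0, 4]
(up to reordering of blocks).

Per-block formulas:
  For a 3×3 Jordan block J_3(4): exp(t · J_3(4)) = e^(4t)·(I + t·N + (t^2/2)·N^2), where N is the 3×3 nilpotent shift.

After assembling e^{tJ} and conjugating by P, we get:

e^{tA} =
  [-3*t*exp(4*t) + exp(4*t), 9*t*exp(4*t), 0]
  [-t*exp(4*t), 3*t*exp(4*t) + exp(4*t), 0]
  [t^2*exp(4*t)/2 - 2*t*exp(4*t), -3*t^2*exp(4*t)/2 + 5*t*exp(4*t), exp(4*t)]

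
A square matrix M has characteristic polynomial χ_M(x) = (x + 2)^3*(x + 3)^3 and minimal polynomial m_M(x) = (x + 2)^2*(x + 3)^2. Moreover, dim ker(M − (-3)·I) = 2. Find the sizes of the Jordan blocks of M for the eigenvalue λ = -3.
Block sizes for λ = -3: [2, 1]

Step 1 — from the characteristic polynomial, algebraic multiplicity of λ = -3 is 3. From dim ker(M − (-3)·I) = 2, there are exactly 2 Jordan blocks for λ = -3.
Step 2 — from the minimal polynomial, the factor (x + 3)^2 tells us the largest block for λ = -3 has size 2.
Step 3 — with total size 3, 2 blocks, and largest block 2, the block sizes (in nonincreasing order) are [2, 1].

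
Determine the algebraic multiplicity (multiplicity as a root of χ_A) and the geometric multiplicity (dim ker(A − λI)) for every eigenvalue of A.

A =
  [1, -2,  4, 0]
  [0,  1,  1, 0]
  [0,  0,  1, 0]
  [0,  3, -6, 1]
λ = 1: alg = 4, geom = 2

Step 1 — factor the characteristic polynomial to read off the algebraic multiplicities:
  χ_A(x) = (x - 1)^4

Step 2 — compute geometric multiplicities via the rank-nullity identity g(λ) = n − rank(A − λI):
  rank(A − (1)·I) = 2, so dim ker(A − (1)·I) = n − 2 = 2

Summary:
  λ = 1: algebraic multiplicity = 4, geometric multiplicity = 2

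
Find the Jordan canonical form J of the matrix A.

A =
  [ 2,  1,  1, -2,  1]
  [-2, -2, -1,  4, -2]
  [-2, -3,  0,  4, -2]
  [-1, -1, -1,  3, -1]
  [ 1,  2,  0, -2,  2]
J_3(1) ⊕ J_1(1) ⊕ J_1(1)

The characteristic polynomial is
  det(x·I − A) = x^5 - 5*x^4 + 10*x^3 - 10*x^2 + 5*x - 1 = (x - 1)^5

Eigenvalues and multiplicities (the geometric multiplicity of λ is n − rank(A − λI), which equals the number of Jordan blocks for λ):
  λ = 1: algebraic multiplicity = 5, geometric multiplicity = 3

Determining the block sizes for each eigenvalue:
  λ = 1: with am = 5 and gm = 3, the partition is not yet determined (e.g. several partitions of 5 into 3 parts exist). Let N = A − (1)·I. Computing rank(N^1) = 2, rank(N^2) = 1, rank(N^3) = 0; the number of blocks of size ≥ j is rank(N^{j−1}) − rank(N^j), giving [3, 1, 1]. So we have 1 block(s) of size 3, 2 block(s) of size 1 → block sizes [3, 1, 1]

Assembling the blocks gives a Jordan form
J =
  [1, 1, 0, 0, 0]
  [0, 1, 1, 0, 0]
  [0, 0, 1, 0, 0]
  [0, 0, 0, 1, 0]
  [0, 0, 0, 0, 1]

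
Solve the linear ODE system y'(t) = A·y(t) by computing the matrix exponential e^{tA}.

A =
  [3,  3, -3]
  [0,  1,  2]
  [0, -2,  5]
e^{tA} =
  [exp(3*t), 3*t*exp(3*t), -3*t*exp(3*t)]
  [0, -2*t*exp(3*t) + exp(3*t), 2*t*exp(3*t)]
  [0, -2*t*exp(3*t), 2*t*exp(3*t) + exp(3*t)]

Strategy: write A = P · J · P⁻¹ where J is a Jordan canonical form, so e^{tA} = P · e^{tJ} · P⁻¹, and e^{tJ} can be computed block-by-block.

A has Jordan form
J =
  [3, 1, 0]
  [0, 3, 0]
  [0, 0, 3]
(up to reordering of blocks).

Per-block formulas:
  For a 2×2 Jordan block J_2(3): exp(t · J_2(3)) = e^(3t)·(I + t·N), where N is the 2×2 nilpotent shift.
  For a 1×1 block at λ = 3: exp(t · [3]) = [e^(3t)].

After assembling e^{tJ} and conjugating by P, we get:

e^{tA} =
  [exp(3*t), 3*t*exp(3*t), -3*t*exp(3*t)]
  [0, -2*t*exp(3*t) + exp(3*t), 2*t*exp(3*t)]
  [0, -2*t*exp(3*t), 2*t*exp(3*t) + exp(3*t)]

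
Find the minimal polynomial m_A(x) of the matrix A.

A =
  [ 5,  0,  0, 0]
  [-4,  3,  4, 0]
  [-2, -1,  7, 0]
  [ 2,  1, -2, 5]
x^2 - 10*x + 25

The characteristic polynomial is χ_A(x) = (x - 5)^4, so the eigenvalues are known. The minimal polynomial is
  m_A(x) = Π_λ (x − λ)^{k_λ}
where k_λ is the size of the *largest* Jordan block for λ (equivalently, the smallest k with (A − λI)^k v = 0 for every generalised eigenvector v of λ).

  λ = 5: largest Jordan block has size 2, contributing (x − 5)^2

So m_A(x) = (x - 5)^2 = x^2 - 10*x + 25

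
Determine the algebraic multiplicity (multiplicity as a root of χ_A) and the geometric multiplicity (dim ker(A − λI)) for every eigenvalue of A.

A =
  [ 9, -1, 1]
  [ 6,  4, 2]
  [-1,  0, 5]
λ = 6: alg = 3, geom = 1

Step 1 — factor the characteristic polynomial to read off the algebraic multiplicities:
  χ_A(x) = (x - 6)^3

Step 2 — compute geometric multiplicities via the rank-nullity identity g(λ) = n − rank(A − λI):
  rank(A − (6)·I) = 2, so dim ker(A − (6)·I) = n − 2 = 1

Summary:
  λ = 6: algebraic multiplicity = 3, geometric multiplicity = 1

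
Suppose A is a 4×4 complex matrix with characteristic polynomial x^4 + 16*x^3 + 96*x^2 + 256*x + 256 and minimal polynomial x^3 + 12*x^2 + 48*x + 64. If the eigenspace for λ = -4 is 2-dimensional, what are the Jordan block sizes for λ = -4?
Block sizes for λ = -4: [3, 1]

Step 1 — from the characteristic polynomial, algebraic multiplicity of λ = -4 is 4. From dim ker(A − (-4)·I) = 2, there are exactly 2 Jordan blocks for λ = -4.
Step 2 — from the minimal polynomial, the factor (x + 4)^3 tells us the largest block for λ = -4 has size 3.
Step 3 — with total size 4, 2 blocks, and largest block 3, the block sizes (in nonincreasing order) are [3, 1].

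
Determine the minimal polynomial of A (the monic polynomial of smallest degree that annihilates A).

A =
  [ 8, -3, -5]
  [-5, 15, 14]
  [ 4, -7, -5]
x^3 - 18*x^2 + 108*x - 216

The characteristic polynomial is χ_A(x) = (x - 6)^3, so the eigenvalues are known. The minimal polynomial is
  m_A(x) = Π_λ (x − λ)^{k_λ}
where k_λ is the size of the *largest* Jordan block for λ (equivalently, the smallest k with (A − λI)^k v = 0 for every generalised eigenvector v of λ).

  λ = 6: largest Jordan block has size 3, contributing (x − 6)^3

So m_A(x) = (x - 6)^3 = x^3 - 18*x^2 + 108*x - 216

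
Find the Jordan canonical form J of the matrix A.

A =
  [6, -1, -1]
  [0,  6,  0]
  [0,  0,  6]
J_2(6) ⊕ J_1(6)

The characteristic polynomial is
  det(x·I − A) = x^3 - 18*x^2 + 108*x - 216 = (x - 6)^3

Eigenvalues and multiplicities (the geometric multiplicity of λ is n − rank(A − λI), which equals the number of Jordan blocks for λ):
  λ = 6: algebraic multiplicity = 3, geometric multiplicity = 2

Determining the block sizes for each eigenvalue:
  λ = 6: 2 blocks summing to 3 forces exactly one block of size 2 and the rest size 1 → block sizes [2, 1]

Assembling the blocks gives a Jordan form
J =
  [6, 1, 0]
  [0, 6, 0]
  [0, 0, 6]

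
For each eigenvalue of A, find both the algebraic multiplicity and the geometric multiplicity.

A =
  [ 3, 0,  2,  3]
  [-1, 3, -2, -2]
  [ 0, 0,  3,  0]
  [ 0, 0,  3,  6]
λ = 3: alg = 3, geom = 1; λ = 6: alg = 1, geom = 1

Step 1 — factor the characteristic polynomial to read off the algebraic multiplicities:
  χ_A(x) = (x - 6)*(x - 3)^3

Step 2 — compute geometric multiplicities via the rank-nullity identity g(λ) = n − rank(A − λI):
  rank(A − (3)·I) = 3, so dim ker(A − (3)·I) = n − 3 = 1
  rank(A − (6)·I) = 3, so dim ker(A − (6)·I) = n − 3 = 1

Summary:
  λ = 3: algebraic multiplicity = 3, geometric multiplicity = 1
  λ = 6: algebraic multiplicity = 1, geometric multiplicity = 1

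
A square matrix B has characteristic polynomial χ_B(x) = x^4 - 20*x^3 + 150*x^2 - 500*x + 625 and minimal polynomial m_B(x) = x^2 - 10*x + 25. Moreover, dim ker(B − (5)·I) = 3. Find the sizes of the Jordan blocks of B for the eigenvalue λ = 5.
Block sizes for λ = 5: [2, 1, 1]

Step 1 — from the characteristic polynomial, algebraic multiplicity of λ = 5 is 4. From dim ker(B − (5)·I) = 3, there are exactly 3 Jordan blocks for λ = 5.
Step 2 — from the minimal polynomial, the factor (x − 5)^2 tells us the largest block for λ = 5 has size 2.
Step 3 — with total size 4, 3 blocks, and largest block 2, the block sizes (in nonincreasing order) are [2, 1, 1].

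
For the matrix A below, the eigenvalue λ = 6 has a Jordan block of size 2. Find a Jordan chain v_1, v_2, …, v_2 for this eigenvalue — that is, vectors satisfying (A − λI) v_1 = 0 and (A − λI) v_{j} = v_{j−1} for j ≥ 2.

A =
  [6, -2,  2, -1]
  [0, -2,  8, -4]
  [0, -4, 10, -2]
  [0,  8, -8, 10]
A Jordan chain for λ = 6 of length 2:
v_1 = (-2, -8, -4, 8)ᵀ
v_2 = (0, 1, 0, 0)ᵀ

Let N = A − (6)·I. We want v_2 with N^2 v_2 = 0 but N^1 v_2 ≠ 0; then v_{j-1} := N · v_j for j = 2, …, 2.

Pick v_2 = (0, 1, 0, 0)ᵀ.
Then v_1 = N · v_2 = (-2, -8, -4, 8)ᵀ.

Sanity check: (A − (6)·I) v_1 = (0, 0, 0, 0)ᵀ = 0. ✓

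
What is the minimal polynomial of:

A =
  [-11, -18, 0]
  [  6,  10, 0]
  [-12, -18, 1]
x^2 + x - 2

The characteristic polynomial is χ_A(x) = (x - 1)^2*(x + 2), so the eigenvalues are known. The minimal polynomial is
  m_A(x) = Π_λ (x − λ)^{k_λ}
where k_λ is the size of the *largest* Jordan block for λ (equivalently, the smallest k with (A − λI)^k v = 0 for every generalised eigenvector v of λ).

  λ = -2: largest Jordan block has size 1, contributing (x + 2)
  λ = 1: largest Jordan block has size 1, contributing (x − 1)

So m_A(x) = (x - 1)*(x + 2) = x^2 + x - 2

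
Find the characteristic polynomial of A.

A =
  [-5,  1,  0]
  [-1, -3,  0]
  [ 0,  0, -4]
x^3 + 12*x^2 + 48*x + 64

Expanding det(x·I − A) (e.g. by cofactor expansion or by noting that A is similar to its Jordan form J, which has the same characteristic polynomial as A) gives
  χ_A(x) = x^3 + 12*x^2 + 48*x + 64
which factors as (x + 4)^3. The eigenvalues (with algebraic multiplicities) are λ = -4 with multiplicity 3.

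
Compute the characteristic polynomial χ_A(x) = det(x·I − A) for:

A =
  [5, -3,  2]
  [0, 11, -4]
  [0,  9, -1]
x^3 - 15*x^2 + 75*x - 125

Expanding det(x·I − A) (e.g. by cofactor expansion or by noting that A is similar to its Jordan form J, which has the same characteristic polynomial as A) gives
  χ_A(x) = x^3 - 15*x^2 + 75*x - 125
which factors as (x - 5)^3. The eigenvalues (with algebraic multiplicities) are λ = 5 with multiplicity 3.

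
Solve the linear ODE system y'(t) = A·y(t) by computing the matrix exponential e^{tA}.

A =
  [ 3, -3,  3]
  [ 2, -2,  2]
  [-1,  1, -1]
e^{tA} =
  [3*t + 1, -3*t, 3*t]
  [2*t, 1 - 2*t, 2*t]
  [-t, t, 1 - t]

Strategy: write A = P · J · P⁻¹ where J is a Jordan canonical form, so e^{tA} = P · e^{tJ} · P⁻¹, and e^{tJ} can be computed block-by-block.

A has Jordan form
J =
  [0, 1, 0]
  [0, 0, 0]
  [0, 0, 0]
(up to reordering of blocks).

Per-block formulas:
  For a 1×1 block at λ = 0: exp(t · [0]) = [e^(0t)].
  For a 2×2 Jordan block J_2(0): exp(t · J_2(0)) = e^(0t)·(I + t·N), where N is the 2×2 nilpotent shift.

After assembling e^{tJ} and conjugating by P, we get:

e^{tA} =
  [3*t + 1, -3*t, 3*t]
  [2*t, 1 - 2*t, 2*t]
  [-t, t, 1 - t]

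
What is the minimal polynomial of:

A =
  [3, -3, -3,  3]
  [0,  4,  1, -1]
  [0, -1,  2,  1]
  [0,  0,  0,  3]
x^2 - 6*x + 9

The characteristic polynomial is χ_A(x) = (x - 3)^4, so the eigenvalues are known. The minimal polynomial is
  m_A(x) = Π_λ (x − λ)^{k_λ}
where k_λ is the size of the *largest* Jordan block for λ (equivalently, the smallest k with (A − λI)^k v = 0 for every generalised eigenvector v of λ).

  λ = 3: largest Jordan block has size 2, contributing (x − 3)^2

So m_A(x) = (x - 3)^2 = x^2 - 6*x + 9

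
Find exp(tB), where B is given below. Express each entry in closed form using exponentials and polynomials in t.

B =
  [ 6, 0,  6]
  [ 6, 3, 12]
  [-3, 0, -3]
e^{tB} =
  [2*exp(3*t) - 1, 0, 2*exp(3*t) - 2]
  [2*exp(3*t) - 2, exp(3*t), 4*exp(3*t) - 4]
  [1 - exp(3*t), 0, 2 - exp(3*t)]

Strategy: write B = P · J · P⁻¹ where J is a Jordan canonical form, so e^{tB} = P · e^{tJ} · P⁻¹, and e^{tJ} can be computed block-by-block.

B has Jordan form
J =
  [0, 0, 0]
  [0, 3, 0]
  [0, 0, 3]
(up to reordering of blocks).

Per-block formulas:
  For a 1×1 block at λ = 3: exp(t · [3]) = [e^(3t)].
  For a 1×1 block at λ = 0: exp(t · [0]) = [e^(0t)].

After assembling e^{tJ} and conjugating by P, we get:

e^{tB} =
  [2*exp(3*t) - 1, 0, 2*exp(3*t) - 2]
  [2*exp(3*t) - 2, exp(3*t), 4*exp(3*t) - 4]
  [1 - exp(3*t), 0, 2 - exp(3*t)]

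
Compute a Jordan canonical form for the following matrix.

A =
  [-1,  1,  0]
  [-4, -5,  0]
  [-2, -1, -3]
J_2(-3) ⊕ J_1(-3)

The characteristic polynomial is
  det(x·I − A) = x^3 + 9*x^2 + 27*x + 27 = (x + 3)^3

Eigenvalues and multiplicities (the geometric multiplicity of λ is n − rank(A − λI), which equals the number of Jordan blocks for λ):
  λ = -3: algebraic multiplicity = 3, geometric multiplicity = 2

Determining the block sizes for each eigenvalue:
  λ = -3: 2 blocks summing to 3 forces exactly one block of size 2 and the rest size 1 → block sizes [2, 1]

Assembling the blocks gives a Jordan form
J =
  [-3,  1,  0]
  [ 0, -3,  0]
  [ 0,  0, -3]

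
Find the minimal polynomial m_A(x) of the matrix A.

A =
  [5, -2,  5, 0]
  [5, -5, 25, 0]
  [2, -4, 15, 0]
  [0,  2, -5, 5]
x^3 - 15*x^2 + 75*x - 125

The characteristic polynomial is χ_A(x) = (x - 5)^4, so the eigenvalues are known. The minimal polynomial is
  m_A(x) = Π_λ (x − λ)^{k_λ}
where k_λ is the size of the *largest* Jordan block for λ (equivalently, the smallest k with (A − λI)^k v = 0 for every generalised eigenvector v of λ).

  λ = 5: largest Jordan block has size 3, contributing (x − 5)^3

So m_A(x) = (x - 5)^3 = x^3 - 15*x^2 + 75*x - 125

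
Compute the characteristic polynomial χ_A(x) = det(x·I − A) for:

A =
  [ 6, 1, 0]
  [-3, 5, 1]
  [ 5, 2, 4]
x^3 - 15*x^2 + 75*x - 125

Expanding det(x·I − A) (e.g. by cofactor expansion or by noting that A is similar to its Jordan form J, which has the same characteristic polynomial as A) gives
  χ_A(x) = x^3 - 15*x^2 + 75*x - 125
which factors as (x - 5)^3. The eigenvalues (with algebraic multiplicities) are λ = 5 with multiplicity 3.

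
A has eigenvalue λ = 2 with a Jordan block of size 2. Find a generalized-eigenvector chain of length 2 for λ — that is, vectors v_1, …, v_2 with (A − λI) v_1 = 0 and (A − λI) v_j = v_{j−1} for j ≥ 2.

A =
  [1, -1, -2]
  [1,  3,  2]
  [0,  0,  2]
A Jordan chain for λ = 2 of length 2:
v_1 = (-1, 1, 0)ᵀ
v_2 = (1, 0, 0)ᵀ

Let N = A − (2)·I. We want v_2 with N^2 v_2 = 0 but N^1 v_2 ≠ 0; then v_{j-1} := N · v_j for j = 2, …, 2.

Pick v_2 = (1, 0, 0)ᵀ.
Then v_1 = N · v_2 = (-1, 1, 0)ᵀ.

Sanity check: (A − (2)·I) v_1 = (0, 0, 0)ᵀ = 0. ✓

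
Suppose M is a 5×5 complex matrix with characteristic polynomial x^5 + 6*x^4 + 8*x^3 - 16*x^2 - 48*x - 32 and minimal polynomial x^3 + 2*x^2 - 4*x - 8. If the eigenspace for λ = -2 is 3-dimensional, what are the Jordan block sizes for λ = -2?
Block sizes for λ = -2: [2, 1, 1]

Step 1 — from the characteristic polynomial, algebraic multiplicity of λ = -2 is 4. From dim ker(M − (-2)·I) = 3, there are exactly 3 Jordan blocks for λ = -2.
Step 2 — from the minimal polynomial, the factor (x + 2)^2 tells us the largest block for λ = -2 has size 2.
Step 3 — with total size 4, 3 blocks, and largest block 2, the block sizes (in nonincreasing order) are [2, 1, 1].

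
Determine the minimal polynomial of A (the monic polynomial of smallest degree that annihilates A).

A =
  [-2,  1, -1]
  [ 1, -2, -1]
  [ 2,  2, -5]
x^2 + 6*x + 9

The characteristic polynomial is χ_A(x) = (x + 3)^3, so the eigenvalues are known. The minimal polynomial is
  m_A(x) = Π_λ (x − λ)^{k_λ}
where k_λ is the size of the *largest* Jordan block for λ (equivalently, the smallest k with (A − λI)^k v = 0 for every generalised eigenvector v of λ).

  λ = -3: largest Jordan block has size 2, contributing (x + 3)^2

So m_A(x) = (x + 3)^2 = x^2 + 6*x + 9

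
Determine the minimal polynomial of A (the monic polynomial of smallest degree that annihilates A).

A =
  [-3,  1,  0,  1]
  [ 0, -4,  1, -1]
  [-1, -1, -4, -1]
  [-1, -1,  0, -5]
x^3 + 12*x^2 + 48*x + 64

The characteristic polynomial is χ_A(x) = (x + 4)^4, so the eigenvalues are known. The minimal polynomial is
  m_A(x) = Π_λ (x − λ)^{k_λ}
where k_λ is the size of the *largest* Jordan block for λ (equivalently, the smallest k with (A − λI)^k v = 0 for every generalised eigenvector v of λ).

  λ = -4: largest Jordan block has size 3, contributing (x + 4)^3

So m_A(x) = (x + 4)^3 = x^3 + 12*x^2 + 48*x + 64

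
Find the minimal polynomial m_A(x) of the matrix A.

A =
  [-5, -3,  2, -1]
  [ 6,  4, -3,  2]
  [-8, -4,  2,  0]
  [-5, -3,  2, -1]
x^3

The characteristic polynomial is χ_A(x) = x^4, so the eigenvalues are known. The minimal polynomial is
  m_A(x) = Π_λ (x − λ)^{k_λ}
where k_λ is the size of the *largest* Jordan block for λ (equivalently, the smallest k with (A − λI)^k v = 0 for every generalised eigenvector v of λ).

  λ = 0: largest Jordan block has size 3, contributing (x − 0)^3

So m_A(x) = x^3 = x^3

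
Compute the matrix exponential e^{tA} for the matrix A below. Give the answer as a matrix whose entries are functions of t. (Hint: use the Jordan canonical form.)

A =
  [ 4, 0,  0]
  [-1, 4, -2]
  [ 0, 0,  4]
e^{tA} =
  [exp(4*t), 0, 0]
  [-t*exp(4*t), exp(4*t), -2*t*exp(4*t)]
  [0, 0, exp(4*t)]

Strategy: write A = P · J · P⁻¹ where J is a Jordan canonical form, so e^{tA} = P · e^{tJ} · P⁻¹, and e^{tJ} can be computed block-by-block.

A has Jordan form
J =
  [4, 1, 0]
  [0, 4, 0]
  [0, 0, 4]
(up to reordering of blocks).

Per-block formulas:
  For a 2×2 Jordan block J_2(4): exp(t · J_2(4)) = e^(4t)·(I + t·N), where N is the 2×2 nilpotent shift.
  For a 1×1 block at λ = 4: exp(t · [4]) = [e^(4t)].

After assembling e^{tJ} and conjugating by P, we get:

e^{tA} =
  [exp(4*t), 0, 0]
  [-t*exp(4*t), exp(4*t), -2*t*exp(4*t)]
  [0, 0, exp(4*t)]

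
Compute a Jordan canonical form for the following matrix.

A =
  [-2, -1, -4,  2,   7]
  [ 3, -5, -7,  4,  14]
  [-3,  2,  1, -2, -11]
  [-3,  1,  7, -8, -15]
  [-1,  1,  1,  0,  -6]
J_3(-4) ⊕ J_2(-4)

The characteristic polynomial is
  det(x·I − A) = x^5 + 20*x^4 + 160*x^3 + 640*x^2 + 1280*x + 1024 = (x + 4)^5

Eigenvalues and multiplicities (the geometric multiplicity of λ is n − rank(A − λI), which equals the number of Jordan blocks for λ):
  λ = -4: algebraic multiplicity = 5, geometric multiplicity = 2

Determining the block sizes for each eigenvalue:
  λ = -4: with am = 5 and gm = 2, the partition is not yet determined (e.g. several partitions of 5 into 2 parts exist). Let N = A − (-4)·I. Computing rank(N^1) = 3, rank(N^2) = 1, rank(N^3) = 0; the number of blocks of size ≥ j is rank(N^{j−1}) − rank(N^j), giving [2, 2, 1]. So we have 1 block(s) of size 3, 1 block(s) of size 2 → block sizes [3, 2]

Assembling the blocks gives a Jordan form
J =
  [-4,  1,  0,  0,  0]
  [ 0, -4,  1,  0,  0]
  [ 0,  0, -4,  0,  0]
  [ 0,  0,  0, -4,  1]
  [ 0,  0,  0,  0, -4]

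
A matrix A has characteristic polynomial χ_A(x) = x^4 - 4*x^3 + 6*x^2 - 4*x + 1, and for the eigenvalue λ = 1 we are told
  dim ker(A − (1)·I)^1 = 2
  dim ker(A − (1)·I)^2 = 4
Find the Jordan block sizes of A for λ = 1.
Block sizes for λ = 1: [2, 2]

From the dimensions of kernels of powers, the number of Jordan blocks of size at least j is d_j − d_{j−1} where d_j = dim ker(N^j) (with d_0 = 0). Computing the differences gives [2, 2].
The number of blocks of size exactly k is (#blocks of size ≥ k) − (#blocks of size ≥ k + 1), so the partition is: 2 block(s) of size 2.
In nonincreasing order the block sizes are [2, 2].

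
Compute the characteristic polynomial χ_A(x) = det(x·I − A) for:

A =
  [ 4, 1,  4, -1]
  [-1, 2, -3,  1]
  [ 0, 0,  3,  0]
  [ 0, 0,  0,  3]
x^4 - 12*x^3 + 54*x^2 - 108*x + 81

Expanding det(x·I − A) (e.g. by cofactor expansion or by noting that A is similar to its Jordan form J, which has the same characteristic polynomial as A) gives
  χ_A(x) = x^4 - 12*x^3 + 54*x^2 - 108*x + 81
which factors as (x - 3)^4. The eigenvalues (with algebraic multiplicities) are λ = 3 with multiplicity 4.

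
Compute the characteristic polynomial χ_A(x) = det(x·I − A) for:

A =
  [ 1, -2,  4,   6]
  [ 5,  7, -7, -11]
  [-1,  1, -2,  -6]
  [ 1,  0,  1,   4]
x^4 - 10*x^3 + 36*x^2 - 54*x + 27

Expanding det(x·I − A) (e.g. by cofactor expansion or by noting that A is similar to its Jordan form J, which has the same characteristic polynomial as A) gives
  χ_A(x) = x^4 - 10*x^3 + 36*x^2 - 54*x + 27
which factors as (x - 3)^3*(x - 1). The eigenvalues (with algebraic multiplicities) are λ = 1 with multiplicity 1, λ = 3 with multiplicity 3.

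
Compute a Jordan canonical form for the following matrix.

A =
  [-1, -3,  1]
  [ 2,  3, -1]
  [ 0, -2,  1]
J_3(1)

The characteristic polynomial is
  det(x·I − A) = x^3 - 3*x^2 + 3*x - 1 = (x - 1)^3

Eigenvalues and multiplicities (the geometric multiplicity of λ is n − rank(A − λI), which equals the number of Jordan blocks for λ):
  λ = 1: algebraic multiplicity = 3, geometric multiplicity = 1

Determining the block sizes for each eigenvalue:
  λ = 1: one block (gm = 1), so the single block has size am = 3 → block sizes [3]

Assembling the blocks gives a Jordan form
J =
  [1, 1, 0]
  [0, 1, 1]
  [0, 0, 1]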